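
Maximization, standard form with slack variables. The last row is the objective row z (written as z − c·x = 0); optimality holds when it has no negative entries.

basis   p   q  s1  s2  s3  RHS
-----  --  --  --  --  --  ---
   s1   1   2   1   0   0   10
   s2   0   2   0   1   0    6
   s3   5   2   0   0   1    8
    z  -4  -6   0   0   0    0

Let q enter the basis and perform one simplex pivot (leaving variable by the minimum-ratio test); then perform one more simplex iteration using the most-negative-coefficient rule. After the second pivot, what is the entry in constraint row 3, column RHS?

2/5

Ratio test on column q — row 1: 10/2 = 5; row 2: 6/2 = 3; row 3: 8/2 = 4. Minimum is 3 at row 2 (s2 leaves); pivot element 2.
Divide row 2 by 2; eliminate column q from the other rows.
Second iteration: most negative z-row entry is -4 in column p, so p enters.
Ratio test on column p — row 1: 4/1 = 4; row 2: entry 0 ≤ 0; row 3: 2/5 = 2/5. Minimum is 2/5 at row 3 (s3 leaves); pivot element 5.
Divide row 3 by 5; eliminate column p from the other rows.
After both pivots, the entry at constraint row 3, column RHS is 2/5.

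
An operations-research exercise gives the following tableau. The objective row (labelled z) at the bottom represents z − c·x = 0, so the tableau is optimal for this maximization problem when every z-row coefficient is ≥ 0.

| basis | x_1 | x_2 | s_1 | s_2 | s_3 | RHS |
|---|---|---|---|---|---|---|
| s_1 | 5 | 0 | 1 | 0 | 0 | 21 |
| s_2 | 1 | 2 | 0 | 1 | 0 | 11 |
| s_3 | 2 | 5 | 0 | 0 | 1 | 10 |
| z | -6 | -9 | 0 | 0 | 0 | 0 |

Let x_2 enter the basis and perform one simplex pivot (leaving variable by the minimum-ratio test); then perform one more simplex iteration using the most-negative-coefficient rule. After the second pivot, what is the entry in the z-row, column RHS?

702/25

Ratio test on column x_2 — row 1: entry 0 ≤ 0; row 2: 11/2 = 11/2; row 3: 10/5 = 2. Minimum is 2 at row 3 (s_3 leaves); pivot element 5.
Divide row 3 by 5; eliminate column x_2 from the other rows.
Second iteration: most negative z-row entry is -12/5 in column x_1, so x_1 enters.
Ratio test on column x_1 — row 1: 21/5 = 21/5; row 2: 7/(1/5) = 35; row 3: 2/(2/5) = 5. Minimum is 21/5 at row 1 (s_1 leaves); pivot element 5.
Divide row 1 by 5; eliminate column x_1 from the other rows.
After both pivots, the entry at the z-row, column RHS is 702/25.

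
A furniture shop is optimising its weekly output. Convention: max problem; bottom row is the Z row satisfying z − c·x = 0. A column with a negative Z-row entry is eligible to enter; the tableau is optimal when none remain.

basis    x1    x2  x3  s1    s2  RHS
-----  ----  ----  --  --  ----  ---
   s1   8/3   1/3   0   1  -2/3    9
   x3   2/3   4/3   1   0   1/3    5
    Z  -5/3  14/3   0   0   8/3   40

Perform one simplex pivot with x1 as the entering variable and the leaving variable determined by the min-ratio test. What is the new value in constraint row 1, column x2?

Ratio test on column x1 — row 1: 9/(8/3) = 27/8; row 2: 5/(2/3) = 15/2. Minimum is 27/8 at row 1 (s1 leaves); pivot element 8/3.
Divide row 1 by 8/3; eliminate column x1 from the other rows.
In the new row 1, the x2 entry is the old entry divided by the pivot: (1/3)/(8/3) = 1/8.

1/8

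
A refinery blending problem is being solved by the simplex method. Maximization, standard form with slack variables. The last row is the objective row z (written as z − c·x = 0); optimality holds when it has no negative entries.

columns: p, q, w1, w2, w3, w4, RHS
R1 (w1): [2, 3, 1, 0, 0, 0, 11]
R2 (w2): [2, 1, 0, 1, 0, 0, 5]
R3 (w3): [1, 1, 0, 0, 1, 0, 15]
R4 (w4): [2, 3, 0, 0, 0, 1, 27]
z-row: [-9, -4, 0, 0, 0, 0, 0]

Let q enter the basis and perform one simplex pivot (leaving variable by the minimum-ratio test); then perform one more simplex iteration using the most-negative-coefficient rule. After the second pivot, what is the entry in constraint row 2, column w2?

3/4

Ratio test on column q — row 1: 11/3 = 11/3; row 2: 5/1 = 5; row 3: 15/1 = 15; row 4: 27/3 = 9. Minimum is 11/3 at row 1 (w1 leaves); pivot element 3.
Divide row 1 by 3; eliminate column q from the other rows.
Second iteration: most negative z-row entry is -19/3 in column p, so p enters.
Ratio test on column p — row 1: (11/3)/(2/3) = 11/2; row 2: (4/3)/(4/3) = 1; row 3: (34/3)/(1/3) = 34; row 4: entry 0 ≤ 0. Minimum is 1 at row 2 (w2 leaves); pivot element 4/3.
Divide row 2 by 4/3; eliminate column p from the other rows.
After both pivots, the entry at constraint row 2, column w2 is 3/4.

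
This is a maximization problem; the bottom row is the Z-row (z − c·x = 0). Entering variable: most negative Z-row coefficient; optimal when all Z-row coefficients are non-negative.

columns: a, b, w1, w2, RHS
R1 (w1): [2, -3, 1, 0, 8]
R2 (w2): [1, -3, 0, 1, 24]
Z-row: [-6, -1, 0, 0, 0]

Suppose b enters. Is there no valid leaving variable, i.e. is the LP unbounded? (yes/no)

Every constraint-row entry in column b is ≤ 0, so increasing b is unbounded.

yes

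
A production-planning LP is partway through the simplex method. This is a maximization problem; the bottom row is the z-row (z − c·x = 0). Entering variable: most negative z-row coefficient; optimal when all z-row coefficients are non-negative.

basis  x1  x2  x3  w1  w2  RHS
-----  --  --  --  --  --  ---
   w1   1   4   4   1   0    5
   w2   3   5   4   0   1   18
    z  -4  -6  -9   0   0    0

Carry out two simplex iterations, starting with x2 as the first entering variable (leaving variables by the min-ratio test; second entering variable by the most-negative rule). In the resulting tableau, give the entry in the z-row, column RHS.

Ratio test on column x2 — row 1: 5/4 = 5/4; row 2: 18/5 = 18/5. Minimum is 5/4 at row 1 (w1 leaves); pivot element 4.
Divide row 1 by 4; eliminate column x2 from the other rows.
Second iteration: most negative z-row entry is -3 in column x3, so x3 enters.
Ratio test on column x3 — row 1: (5/4)/1 = 5/4; row 2: entry -1 ≤ 0. Minimum is 5/4 at row 1 (x2 leaves); pivot element 1.
Divide row 1 by 1; eliminate column x3 from the other rows.
After both pivots, the entry at the z-row, column RHS is 45/4.

45/4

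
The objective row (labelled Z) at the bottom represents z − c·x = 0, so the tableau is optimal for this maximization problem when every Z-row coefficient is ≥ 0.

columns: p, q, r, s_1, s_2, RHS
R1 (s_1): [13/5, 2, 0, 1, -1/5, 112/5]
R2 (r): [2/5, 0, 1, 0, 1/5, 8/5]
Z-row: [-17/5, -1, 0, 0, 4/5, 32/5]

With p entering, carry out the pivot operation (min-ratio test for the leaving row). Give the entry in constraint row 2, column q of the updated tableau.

0

Ratio test on column p — row 1: (112/5)/(13/5) = 112/13; row 2: (8/5)/(2/5) = 4. Minimum is 4 at row 2 (r leaves); pivot element 2/5.
Divide row 2 by 2/5; eliminate column p from the other rows.
In the new row 2, the q entry is the old entry divided by the pivot: 0/(2/5) = 0.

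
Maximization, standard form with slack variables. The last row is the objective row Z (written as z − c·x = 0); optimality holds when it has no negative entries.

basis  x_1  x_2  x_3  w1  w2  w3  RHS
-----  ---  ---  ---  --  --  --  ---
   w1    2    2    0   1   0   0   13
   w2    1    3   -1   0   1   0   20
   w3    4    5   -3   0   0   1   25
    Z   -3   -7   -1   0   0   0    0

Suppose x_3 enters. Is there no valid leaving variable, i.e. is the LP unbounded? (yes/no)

yes

Every constraint-row entry in column x_3 is ≤ 0, so increasing x_3 is unbounded.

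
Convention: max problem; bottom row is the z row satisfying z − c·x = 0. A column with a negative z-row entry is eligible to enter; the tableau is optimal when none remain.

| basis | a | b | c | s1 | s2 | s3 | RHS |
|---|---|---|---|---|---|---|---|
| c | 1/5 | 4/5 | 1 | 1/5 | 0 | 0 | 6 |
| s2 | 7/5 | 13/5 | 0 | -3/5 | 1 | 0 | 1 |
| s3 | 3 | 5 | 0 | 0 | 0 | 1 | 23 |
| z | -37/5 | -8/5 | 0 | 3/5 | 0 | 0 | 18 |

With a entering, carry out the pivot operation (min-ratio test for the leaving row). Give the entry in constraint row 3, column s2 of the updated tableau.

-15/7

Ratio test on column a — row 1: 6/(1/5) = 30; row 2: 1/(7/5) = 5/7; row 3: 23/3 = 23/3. Minimum is 5/7 at row 2 (s2 leaves); pivot element 7/5.
Divide row 2 by 7/5; eliminate column a from the other rows.
Row 3 update in column s2: 0 − 3·(5/7) = -15/7.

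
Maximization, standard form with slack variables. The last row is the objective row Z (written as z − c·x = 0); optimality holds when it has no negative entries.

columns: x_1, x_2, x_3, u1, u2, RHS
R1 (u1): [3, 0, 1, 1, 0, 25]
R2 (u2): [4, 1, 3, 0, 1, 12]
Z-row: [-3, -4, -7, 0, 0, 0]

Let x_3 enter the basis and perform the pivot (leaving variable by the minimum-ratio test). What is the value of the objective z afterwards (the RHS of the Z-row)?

Ratio test on column x_3 — row 1: 25/1 = 25; row 2: 12/3 = 4. Minimum is 4 at row 2 (u2 leaves); pivot element 3.
Pivot on row 2; the Z-row RHS becomes 0 − (-7)·4 = 28.

28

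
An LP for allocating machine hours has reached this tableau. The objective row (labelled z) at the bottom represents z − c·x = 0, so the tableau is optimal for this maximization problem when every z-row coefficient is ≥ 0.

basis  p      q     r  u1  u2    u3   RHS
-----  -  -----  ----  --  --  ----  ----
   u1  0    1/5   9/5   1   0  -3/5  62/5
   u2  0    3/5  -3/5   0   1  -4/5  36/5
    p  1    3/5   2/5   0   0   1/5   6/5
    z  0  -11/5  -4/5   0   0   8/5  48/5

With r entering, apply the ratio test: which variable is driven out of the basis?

Column r entries and ratios — u1: (62/5)/(9/5) = 62/9; u2: -3/5 ≤ 0, skip; p: (6/5)/(2/5) = 3.
Smallest ratio is 3 in the row of p, so p leaves.

p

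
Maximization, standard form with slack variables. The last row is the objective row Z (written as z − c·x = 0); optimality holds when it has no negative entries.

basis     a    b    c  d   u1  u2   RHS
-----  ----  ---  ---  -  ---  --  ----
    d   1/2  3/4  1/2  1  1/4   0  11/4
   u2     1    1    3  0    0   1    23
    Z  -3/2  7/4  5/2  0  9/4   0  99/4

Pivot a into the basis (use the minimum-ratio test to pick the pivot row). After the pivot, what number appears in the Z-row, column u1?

3

Ratio test on column a — row 1: (11/4)/(1/2) = 11/2; row 2: 23/1 = 23. Minimum is 11/2 at row 1 (d leaves); pivot element 1/2.
Divide row 1 by 1/2; eliminate column a from the other rows.
Z-row update in column u1: 9/4 − (-3/2)·(1/2) = 3.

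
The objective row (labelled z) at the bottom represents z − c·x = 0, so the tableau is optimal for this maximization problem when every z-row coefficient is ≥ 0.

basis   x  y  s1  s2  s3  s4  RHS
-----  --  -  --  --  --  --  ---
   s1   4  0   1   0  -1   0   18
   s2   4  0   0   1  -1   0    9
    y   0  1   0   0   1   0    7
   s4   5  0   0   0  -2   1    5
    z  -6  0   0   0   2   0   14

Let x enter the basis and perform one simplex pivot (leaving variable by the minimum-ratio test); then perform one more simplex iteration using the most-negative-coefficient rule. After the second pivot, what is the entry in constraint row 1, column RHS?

Ratio test on column x — row 1: 18/4 = 9/2; row 2: 9/4 = 9/4; row 3: entry 0 ≤ 0; row 4: 5/5 = 1. Minimum is 1 at row 4 (s4 leaves); pivot element 5.
Divide row 4 by 5; eliminate column x from the other rows.
Second iteration: most negative z-row entry is -2/5 in column s3, so s3 enters.
Ratio test on column s3 — row 1: 14/(3/5) = 70/3; row 2: 5/(3/5) = 25/3; row 3: 7/1 = 7; row 4: entry -2/5 ≤ 0. Minimum is 7 at row 3 (y leaves); pivot element 1.
Divide row 3 by 1; eliminate column s3 from the other rows.
After both pivots, the entry at constraint row 1, column RHS is 49/5.

49/5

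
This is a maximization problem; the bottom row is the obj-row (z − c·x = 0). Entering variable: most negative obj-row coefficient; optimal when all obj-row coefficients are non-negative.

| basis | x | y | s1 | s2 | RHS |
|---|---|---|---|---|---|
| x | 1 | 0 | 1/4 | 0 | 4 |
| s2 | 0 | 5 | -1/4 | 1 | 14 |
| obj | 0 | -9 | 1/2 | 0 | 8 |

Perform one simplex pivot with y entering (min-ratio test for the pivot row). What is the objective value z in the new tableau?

Ratio test on column y — row 1: entry 0 ≤ 0; row 2: 14/5 = 14/5. Minimum is 14/5 at row 2 (s2 leaves); pivot element 5.
Pivot on row 2; the obj-row RHS becomes 8 − (-9)·(14/5) = 166/5.

166/5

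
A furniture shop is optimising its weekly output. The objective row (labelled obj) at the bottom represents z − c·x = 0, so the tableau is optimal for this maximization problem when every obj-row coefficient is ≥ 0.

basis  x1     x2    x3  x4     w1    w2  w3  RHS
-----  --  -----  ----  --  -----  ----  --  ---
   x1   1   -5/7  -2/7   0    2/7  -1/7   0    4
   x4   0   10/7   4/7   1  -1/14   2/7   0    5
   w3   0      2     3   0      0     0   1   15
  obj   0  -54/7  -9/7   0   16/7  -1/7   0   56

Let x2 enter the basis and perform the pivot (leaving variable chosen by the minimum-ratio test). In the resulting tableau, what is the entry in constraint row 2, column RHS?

Ratio test on column x2 — row 1: entry -5/7 ≤ 0; row 2: 5/(10/7) = 7/2; row 3: 15/2 = 15/2. Minimum is 7/2 at row 2 (x4 leaves); pivot element 10/7.
Divide row 2 by 10/7; eliminate column x2 from the other rows.
In the new row 2, the RHS entry is the old entry divided by the pivot: 5/(10/7) = 7/2.

7/2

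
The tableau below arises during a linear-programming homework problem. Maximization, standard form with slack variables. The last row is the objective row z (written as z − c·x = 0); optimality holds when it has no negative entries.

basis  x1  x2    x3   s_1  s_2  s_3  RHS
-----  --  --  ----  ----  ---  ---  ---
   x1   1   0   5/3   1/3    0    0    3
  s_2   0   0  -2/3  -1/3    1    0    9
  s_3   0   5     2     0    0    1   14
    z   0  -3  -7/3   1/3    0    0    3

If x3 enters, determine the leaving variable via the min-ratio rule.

x1

Column x3 entries and ratios — x1: 3/(5/3) = 9/5; s_2: -2/3 ≤ 0, skip; s_3: 14/2 = 7.
Smallest ratio is 9/5 in the row of x1, so x1 leaves.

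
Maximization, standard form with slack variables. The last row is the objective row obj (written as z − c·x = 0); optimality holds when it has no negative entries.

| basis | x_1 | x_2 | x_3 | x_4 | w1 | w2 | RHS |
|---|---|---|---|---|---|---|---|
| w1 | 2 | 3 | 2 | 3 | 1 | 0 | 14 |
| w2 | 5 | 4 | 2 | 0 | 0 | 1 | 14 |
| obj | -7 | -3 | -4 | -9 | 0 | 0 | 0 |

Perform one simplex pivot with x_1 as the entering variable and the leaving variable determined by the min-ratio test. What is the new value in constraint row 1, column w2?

Ratio test on column x_1 — row 1: 14/2 = 7; row 2: 14/5 = 14/5. Minimum is 14/5 at row 2 (w2 leaves); pivot element 5.
Divide row 2 by 5; eliminate column x_1 from the other rows.
Row 1 update in column w2: 0 − 2·(1/5) = -2/5.

-2/5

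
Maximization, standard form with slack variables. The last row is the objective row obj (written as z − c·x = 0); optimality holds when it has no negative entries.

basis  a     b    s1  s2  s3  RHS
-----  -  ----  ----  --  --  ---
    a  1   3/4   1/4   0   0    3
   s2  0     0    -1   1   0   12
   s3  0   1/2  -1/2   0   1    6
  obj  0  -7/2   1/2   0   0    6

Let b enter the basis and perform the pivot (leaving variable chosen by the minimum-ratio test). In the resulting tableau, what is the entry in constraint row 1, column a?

Ratio test on column b — row 1: 3/(3/4) = 4; row 2: entry 0 ≤ 0; row 3: 6/(1/2) = 12. Minimum is 4 at row 1 (a leaves); pivot element 3/4.
Divide row 1 by 3/4; eliminate column b from the other rows.
In the new row 1, the a entry is the old entry divided by the pivot: 1/(3/4) = 4/3.

4/3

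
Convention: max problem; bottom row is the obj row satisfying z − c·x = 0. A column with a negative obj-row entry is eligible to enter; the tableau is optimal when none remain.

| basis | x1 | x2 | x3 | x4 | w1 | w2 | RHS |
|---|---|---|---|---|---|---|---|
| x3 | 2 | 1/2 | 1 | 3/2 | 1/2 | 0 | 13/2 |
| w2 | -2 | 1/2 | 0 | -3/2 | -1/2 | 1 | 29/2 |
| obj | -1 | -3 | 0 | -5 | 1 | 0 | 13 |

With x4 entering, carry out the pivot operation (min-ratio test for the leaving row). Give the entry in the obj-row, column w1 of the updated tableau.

8/3

Ratio test on column x4 — row 1: (13/2)/(3/2) = 13/3; row 2: entry -3/2 ≤ 0. Minimum is 13/3 at row 1 (x3 leaves); pivot element 3/2.
Divide row 1 by 3/2; eliminate column x4 from the other rows.
obj-row update in column w1: 1 − (-5)·(1/3) = 8/3.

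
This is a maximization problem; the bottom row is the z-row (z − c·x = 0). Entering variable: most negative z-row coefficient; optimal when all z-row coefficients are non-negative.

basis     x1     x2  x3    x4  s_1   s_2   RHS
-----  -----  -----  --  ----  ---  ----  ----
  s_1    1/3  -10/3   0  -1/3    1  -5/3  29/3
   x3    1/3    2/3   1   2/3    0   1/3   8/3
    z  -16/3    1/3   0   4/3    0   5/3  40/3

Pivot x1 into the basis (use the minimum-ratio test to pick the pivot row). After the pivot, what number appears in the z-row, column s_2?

7

Ratio test on column x1 — row 1: (29/3)/(1/3) = 29; row 2: (8/3)/(1/3) = 8. Minimum is 8 at row 2 (x3 leaves); pivot element 1/3.
Divide row 2 by 1/3; eliminate column x1 from the other rows.
z-row update in column s_2: 5/3 − (-16/3)·1 = 7.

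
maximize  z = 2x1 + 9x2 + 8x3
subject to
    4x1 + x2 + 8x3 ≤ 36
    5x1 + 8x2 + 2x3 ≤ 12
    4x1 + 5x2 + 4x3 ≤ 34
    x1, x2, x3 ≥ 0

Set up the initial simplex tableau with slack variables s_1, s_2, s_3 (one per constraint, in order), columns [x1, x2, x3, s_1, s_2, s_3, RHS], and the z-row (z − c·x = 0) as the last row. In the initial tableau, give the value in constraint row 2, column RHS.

The RHS of constraint 2 is b_2 = 12.

12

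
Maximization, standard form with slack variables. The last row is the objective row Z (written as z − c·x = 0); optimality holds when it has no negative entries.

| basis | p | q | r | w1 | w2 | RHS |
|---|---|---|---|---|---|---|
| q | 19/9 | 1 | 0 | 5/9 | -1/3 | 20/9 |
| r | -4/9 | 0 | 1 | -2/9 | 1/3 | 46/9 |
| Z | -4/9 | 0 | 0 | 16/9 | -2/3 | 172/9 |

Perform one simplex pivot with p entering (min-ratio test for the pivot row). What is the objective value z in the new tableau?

Ratio test on column p — row 1: (20/9)/(19/9) = 20/19; row 2: entry -4/9 ≤ 0. Minimum is 20/19 at row 1 (q leaves); pivot element 19/9.
Pivot on row 1; the Z-row RHS becomes 172/9 − (-4/9)·(20/19) = 372/19.

372/19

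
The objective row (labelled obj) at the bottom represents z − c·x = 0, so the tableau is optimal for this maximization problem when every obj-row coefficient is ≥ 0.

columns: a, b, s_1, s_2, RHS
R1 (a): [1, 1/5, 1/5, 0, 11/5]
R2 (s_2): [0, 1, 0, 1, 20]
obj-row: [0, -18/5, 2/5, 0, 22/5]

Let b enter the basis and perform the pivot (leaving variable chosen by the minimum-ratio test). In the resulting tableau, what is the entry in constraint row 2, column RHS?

9

Ratio test on column b — row 1: (11/5)/(1/5) = 11; row 2: 20/1 = 20. Minimum is 11 at row 1 (a leaves); pivot element 1/5.
Divide row 1 by 1/5; eliminate column b from the other rows.
Row 2 update in column RHS: 20 − 1·11 = 9.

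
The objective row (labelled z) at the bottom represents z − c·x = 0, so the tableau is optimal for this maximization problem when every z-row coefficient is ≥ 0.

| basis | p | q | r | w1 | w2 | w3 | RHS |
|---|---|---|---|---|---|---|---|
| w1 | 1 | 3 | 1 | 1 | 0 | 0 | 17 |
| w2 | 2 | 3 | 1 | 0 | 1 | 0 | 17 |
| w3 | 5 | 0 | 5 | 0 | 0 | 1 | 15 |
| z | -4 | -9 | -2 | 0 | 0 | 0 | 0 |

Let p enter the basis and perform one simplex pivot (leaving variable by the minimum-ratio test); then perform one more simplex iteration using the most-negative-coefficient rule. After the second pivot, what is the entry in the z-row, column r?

Ratio test on column p — row 1: 17/1 = 17; row 2: 17/2 = 17/2; row 3: 15/5 = 3. Minimum is 3 at row 3 (w3 leaves); pivot element 5.
Divide row 3 by 5; eliminate column p from the other rows.
Second iteration: most negative z-row entry is -9 in column q, so q enters.
Ratio test on column q — row 1: 14/3 = 14/3; row 2: 11/3 = 11/3; row 3: entry 0 ≤ 0. Minimum is 11/3 at row 2 (w2 leaves); pivot element 3.
Divide row 2 by 3; eliminate column q from the other rows.
After both pivots, the entry at the z-row, column r is -1.

-1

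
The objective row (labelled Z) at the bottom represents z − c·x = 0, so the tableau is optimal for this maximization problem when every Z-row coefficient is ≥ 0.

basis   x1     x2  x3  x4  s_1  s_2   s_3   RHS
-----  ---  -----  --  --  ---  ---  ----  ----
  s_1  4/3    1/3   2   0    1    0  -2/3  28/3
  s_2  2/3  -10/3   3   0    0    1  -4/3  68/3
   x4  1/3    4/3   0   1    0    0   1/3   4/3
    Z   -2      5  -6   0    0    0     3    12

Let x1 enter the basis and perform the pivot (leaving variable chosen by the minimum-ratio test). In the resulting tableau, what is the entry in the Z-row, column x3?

-6

Ratio test on column x1 — row 1: (28/3)/(4/3) = 7; row 2: (68/3)/(2/3) = 34; row 3: (4/3)/(1/3) = 4. Minimum is 4 at row 3 (x4 leaves); pivot element 1/3.
Divide row 3 by 1/3; eliminate column x1 from the other rows.
Z-row update in column x3: -6 − (-2)·0 = -6.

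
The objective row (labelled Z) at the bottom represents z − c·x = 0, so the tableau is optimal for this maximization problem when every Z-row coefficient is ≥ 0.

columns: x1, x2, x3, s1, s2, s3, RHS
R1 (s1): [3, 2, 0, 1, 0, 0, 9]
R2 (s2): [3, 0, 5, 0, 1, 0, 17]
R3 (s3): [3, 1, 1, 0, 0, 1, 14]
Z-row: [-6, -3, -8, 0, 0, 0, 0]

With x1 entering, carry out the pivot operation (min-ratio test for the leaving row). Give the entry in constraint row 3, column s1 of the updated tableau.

-1

Ratio test on column x1 — row 1: 9/3 = 3; row 2: 17/3 = 17/3; row 3: 14/3 = 14/3. Minimum is 3 at row 1 (s1 leaves); pivot element 3.
Divide row 1 by 3; eliminate column x1 from the other rows.
Row 3 update in column s1: 0 − 3·(1/3) = -1.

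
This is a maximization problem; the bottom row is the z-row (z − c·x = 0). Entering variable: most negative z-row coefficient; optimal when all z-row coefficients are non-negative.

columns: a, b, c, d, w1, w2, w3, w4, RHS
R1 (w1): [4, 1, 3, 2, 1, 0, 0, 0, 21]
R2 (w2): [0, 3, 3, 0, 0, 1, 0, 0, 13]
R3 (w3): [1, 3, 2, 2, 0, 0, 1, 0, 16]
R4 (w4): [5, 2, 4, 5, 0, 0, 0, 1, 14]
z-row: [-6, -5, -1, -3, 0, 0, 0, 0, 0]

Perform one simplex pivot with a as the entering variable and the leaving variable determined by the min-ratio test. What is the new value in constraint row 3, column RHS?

66/5

Ratio test on column a — row 1: 21/4 = 21/4; row 2: entry 0 ≤ 0; row 3: 16/1 = 16; row 4: 14/5 = 14/5. Minimum is 14/5 at row 4 (w4 leaves); pivot element 5.
Divide row 4 by 5; eliminate column a from the other rows.
Row 3 update in column RHS: 16 − 1·(14/5) = 66/5.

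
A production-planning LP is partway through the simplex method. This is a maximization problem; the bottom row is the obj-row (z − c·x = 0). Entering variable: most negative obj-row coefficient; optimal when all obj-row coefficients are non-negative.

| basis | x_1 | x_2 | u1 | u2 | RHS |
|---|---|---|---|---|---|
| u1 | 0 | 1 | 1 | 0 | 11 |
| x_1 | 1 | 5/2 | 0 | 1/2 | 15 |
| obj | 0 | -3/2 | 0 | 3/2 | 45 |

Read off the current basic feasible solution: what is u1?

u1 is basic (row 1); its value is the RHS of that row, 11.

11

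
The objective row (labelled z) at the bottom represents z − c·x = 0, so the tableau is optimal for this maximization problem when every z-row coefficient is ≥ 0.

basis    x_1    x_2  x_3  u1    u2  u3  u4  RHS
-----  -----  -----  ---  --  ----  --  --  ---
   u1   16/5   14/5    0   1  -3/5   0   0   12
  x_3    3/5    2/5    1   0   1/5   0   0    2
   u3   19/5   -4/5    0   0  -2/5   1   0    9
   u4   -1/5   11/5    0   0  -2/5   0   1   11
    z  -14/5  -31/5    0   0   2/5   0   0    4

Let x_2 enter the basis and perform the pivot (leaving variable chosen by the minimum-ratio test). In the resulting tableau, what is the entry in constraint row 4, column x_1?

Ratio test on column x_2 — row 1: 12/(14/5) = 30/7; row 2: 2/(2/5) = 5; row 3: entry -4/5 ≤ 0; row 4: 11/(11/5) = 5. Minimum is 30/7 at row 1 (u1 leaves); pivot element 14/5.
Divide row 1 by 14/5; eliminate column x_2 from the other rows.
Row 4 update in column x_1: -1/5 − (11/5)·(8/7) = -19/7.

-19/7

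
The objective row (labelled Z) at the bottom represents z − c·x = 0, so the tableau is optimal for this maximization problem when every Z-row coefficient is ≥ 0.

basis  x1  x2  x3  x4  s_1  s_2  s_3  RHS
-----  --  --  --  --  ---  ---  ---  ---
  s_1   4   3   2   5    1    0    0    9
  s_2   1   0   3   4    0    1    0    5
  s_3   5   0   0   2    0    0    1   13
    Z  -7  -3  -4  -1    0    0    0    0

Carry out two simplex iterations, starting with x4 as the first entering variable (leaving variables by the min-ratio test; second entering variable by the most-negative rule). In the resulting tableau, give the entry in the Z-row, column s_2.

-31/11

Ratio test on column x4 — row 1: 9/5 = 9/5; row 2: 5/4 = 5/4; row 3: 13/2 = 13/2. Minimum is 5/4 at row 2 (s_2 leaves); pivot element 4.
Divide row 2 by 4; eliminate column x4 from the other rows.
Second iteration: most negative Z-row entry is -27/4 in column x1, so x1 enters.
Ratio test on column x1 — row 1: (11/4)/(11/4) = 1; row 2: (5/4)/(1/4) = 5; row 3: (21/2)/(9/2) = 7/3. Minimum is 1 at row 1 (s_1 leaves); pivot element 11/4.
Divide row 1 by 11/4; eliminate column x1 from the other rows.
After both pivots, the entry at the Z-row, column s_2 is -31/11.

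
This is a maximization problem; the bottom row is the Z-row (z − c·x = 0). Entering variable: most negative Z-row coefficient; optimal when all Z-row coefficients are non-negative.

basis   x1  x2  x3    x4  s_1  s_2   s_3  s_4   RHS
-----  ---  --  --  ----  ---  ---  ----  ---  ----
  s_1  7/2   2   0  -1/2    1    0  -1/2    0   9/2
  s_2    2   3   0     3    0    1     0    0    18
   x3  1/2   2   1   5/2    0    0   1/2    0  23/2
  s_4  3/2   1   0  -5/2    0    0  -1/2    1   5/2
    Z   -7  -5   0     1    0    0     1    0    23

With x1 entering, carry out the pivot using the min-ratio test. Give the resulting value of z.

Ratio test on column x1 — row 1: (9/2)/(7/2) = 9/7; row 2: 18/2 = 9; row 3: (23/2)/(1/2) = 23; row 4: (5/2)/(3/2) = 5/3. Minimum is 9/7 at row 1 (s_1 leaves); pivot element 7/2.
Pivot on row 1; the Z-row RHS becomes 23 − (-7)·(9/7) = 32.

32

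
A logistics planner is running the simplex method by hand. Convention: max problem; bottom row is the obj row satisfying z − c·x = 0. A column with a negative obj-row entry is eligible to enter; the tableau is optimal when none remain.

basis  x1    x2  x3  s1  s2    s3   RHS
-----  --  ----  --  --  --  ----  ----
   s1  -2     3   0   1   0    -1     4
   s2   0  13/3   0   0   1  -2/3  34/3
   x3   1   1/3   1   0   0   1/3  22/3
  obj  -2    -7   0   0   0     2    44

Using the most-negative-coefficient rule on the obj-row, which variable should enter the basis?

x2

Negative obj-row entries: x1: -2, x2: -7.
The most negative is -7 in column x2, so x2 enters.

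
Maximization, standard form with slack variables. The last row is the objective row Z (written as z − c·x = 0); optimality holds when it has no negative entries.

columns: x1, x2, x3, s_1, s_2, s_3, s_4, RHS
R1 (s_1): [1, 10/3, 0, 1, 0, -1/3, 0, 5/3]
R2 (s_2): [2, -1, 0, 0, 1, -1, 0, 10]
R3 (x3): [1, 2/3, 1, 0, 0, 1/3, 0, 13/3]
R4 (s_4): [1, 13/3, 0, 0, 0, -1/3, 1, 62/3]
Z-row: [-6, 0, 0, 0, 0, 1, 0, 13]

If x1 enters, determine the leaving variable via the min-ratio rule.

Column x1 entries and ratios — s_1: (5/3)/1 = 5/3; s_2: 10/2 = 5; x3: (13/3)/1 = 13/3; s_4: (62/3)/1 = 62/3.
Smallest ratio is 5/3 in the row of s_1, so s_1 leaves.

s_1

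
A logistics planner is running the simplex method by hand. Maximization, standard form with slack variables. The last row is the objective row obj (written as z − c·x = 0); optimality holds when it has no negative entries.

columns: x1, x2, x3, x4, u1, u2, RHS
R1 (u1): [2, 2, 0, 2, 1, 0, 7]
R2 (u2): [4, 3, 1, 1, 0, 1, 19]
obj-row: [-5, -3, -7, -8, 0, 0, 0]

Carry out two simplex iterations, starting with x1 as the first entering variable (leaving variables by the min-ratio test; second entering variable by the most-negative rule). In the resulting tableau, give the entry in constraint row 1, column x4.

Ratio test on column x1 — row 1: 7/2 = 7/2; row 2: 19/4 = 19/4. Minimum is 7/2 at row 1 (u1 leaves); pivot element 2.
Divide row 1 by 2; eliminate column x1 from the other rows.
Second iteration: most negative obj-row entry is -7 in column x3, so x3 enters.
Ratio test on column x3 — row 1: entry 0 ≤ 0; row 2: 5/1 = 5. Minimum is 5 at row 2 (u2 leaves); pivot element 1.
Divide row 2 by 1; eliminate column x3 from the other rows.
After both pivots, the entry at constraint row 1, column x4 is 1.

1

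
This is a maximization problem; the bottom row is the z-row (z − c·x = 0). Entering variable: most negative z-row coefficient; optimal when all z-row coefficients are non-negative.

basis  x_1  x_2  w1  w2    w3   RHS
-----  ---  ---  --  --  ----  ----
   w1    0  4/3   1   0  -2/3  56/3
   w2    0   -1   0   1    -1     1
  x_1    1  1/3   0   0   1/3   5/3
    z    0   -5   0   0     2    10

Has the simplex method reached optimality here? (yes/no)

no

The z-row has a negative entry -5 in column x_2, so it is not optimal.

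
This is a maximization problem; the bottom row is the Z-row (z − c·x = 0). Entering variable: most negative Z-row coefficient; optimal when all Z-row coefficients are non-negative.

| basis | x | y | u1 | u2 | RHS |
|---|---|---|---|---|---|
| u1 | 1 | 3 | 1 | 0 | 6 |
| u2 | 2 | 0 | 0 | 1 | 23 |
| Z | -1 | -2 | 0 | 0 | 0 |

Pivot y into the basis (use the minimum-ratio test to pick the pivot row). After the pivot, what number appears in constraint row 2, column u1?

Ratio test on column y — row 1: 6/3 = 2; row 2: entry 0 ≤ 0. Minimum is 2 at row 1 (u1 leaves); pivot element 3.
Divide row 1 by 3; eliminate column y from the other rows.
Row 2 update in column u1: 0 − 0·(1/3) = 0.

0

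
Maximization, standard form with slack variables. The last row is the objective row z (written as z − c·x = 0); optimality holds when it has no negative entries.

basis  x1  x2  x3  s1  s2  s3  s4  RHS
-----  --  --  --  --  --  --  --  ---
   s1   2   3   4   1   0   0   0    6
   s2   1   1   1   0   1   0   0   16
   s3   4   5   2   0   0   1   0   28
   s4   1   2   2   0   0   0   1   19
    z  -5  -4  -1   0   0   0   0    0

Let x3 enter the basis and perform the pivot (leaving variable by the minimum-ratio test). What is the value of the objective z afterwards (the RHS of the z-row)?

3/2

Ratio test on column x3 — row 1: 6/4 = 3/2; row 2: 16/1 = 16; row 3: 28/2 = 14; row 4: 19/2 = 19/2. Minimum is 3/2 at row 1 (s1 leaves); pivot element 4.
Pivot on row 1; the z-row RHS becomes 0 − (-1)·(3/2) = 3/2.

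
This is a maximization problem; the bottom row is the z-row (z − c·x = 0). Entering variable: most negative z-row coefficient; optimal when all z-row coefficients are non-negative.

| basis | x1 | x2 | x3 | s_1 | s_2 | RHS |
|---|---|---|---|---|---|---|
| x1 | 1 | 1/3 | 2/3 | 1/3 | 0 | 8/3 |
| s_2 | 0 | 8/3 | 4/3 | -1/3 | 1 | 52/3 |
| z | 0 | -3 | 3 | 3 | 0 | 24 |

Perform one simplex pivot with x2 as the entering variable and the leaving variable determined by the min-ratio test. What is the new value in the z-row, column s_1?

Ratio test on column x2 — row 1: (8/3)/(1/3) = 8; row 2: (52/3)/(8/3) = 13/2. Minimum is 13/2 at row 2 (s_2 leaves); pivot element 8/3.
Divide row 2 by 8/3; eliminate column x2 from the other rows.
z-row update in column s_1: 3 − (-3)·(-1/8) = 21/8.

21/8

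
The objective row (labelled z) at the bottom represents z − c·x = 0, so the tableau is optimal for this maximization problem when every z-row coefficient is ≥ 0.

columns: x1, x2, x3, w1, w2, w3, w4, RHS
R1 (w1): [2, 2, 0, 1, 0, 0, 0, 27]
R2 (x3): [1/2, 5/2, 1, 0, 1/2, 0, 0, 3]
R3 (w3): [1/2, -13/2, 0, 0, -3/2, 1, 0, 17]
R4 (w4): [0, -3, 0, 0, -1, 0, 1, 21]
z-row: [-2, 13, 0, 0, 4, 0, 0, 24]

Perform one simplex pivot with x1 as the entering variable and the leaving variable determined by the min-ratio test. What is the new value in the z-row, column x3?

Ratio test on column x1 — row 1: 27/2 = 27/2; row 2: 3/(1/2) = 6; row 3: 17/(1/2) = 34; row 4: entry 0 ≤ 0. Minimum is 6 at row 2 (x3 leaves); pivot element 1/2.
Divide row 2 by 1/2; eliminate column x1 from the other rows.
z-row update in column x3: 0 − (-2)·2 = 4.

4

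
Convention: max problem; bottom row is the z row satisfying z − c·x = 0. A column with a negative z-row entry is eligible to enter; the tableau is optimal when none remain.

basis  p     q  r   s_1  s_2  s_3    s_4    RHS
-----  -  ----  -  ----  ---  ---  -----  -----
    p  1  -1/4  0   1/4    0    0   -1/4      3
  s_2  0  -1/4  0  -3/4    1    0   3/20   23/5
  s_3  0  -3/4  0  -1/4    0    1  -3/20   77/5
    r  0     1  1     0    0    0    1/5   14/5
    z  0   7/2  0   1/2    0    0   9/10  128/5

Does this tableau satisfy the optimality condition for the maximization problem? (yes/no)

Every z-row coefficient is ≥ 0, so the tableau is optimal.

yes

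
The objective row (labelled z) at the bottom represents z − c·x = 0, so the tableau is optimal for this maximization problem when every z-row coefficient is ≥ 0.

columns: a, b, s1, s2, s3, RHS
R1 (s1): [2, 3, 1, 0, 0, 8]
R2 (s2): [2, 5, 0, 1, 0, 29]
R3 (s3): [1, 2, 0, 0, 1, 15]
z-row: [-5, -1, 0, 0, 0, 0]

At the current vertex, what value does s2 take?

s2 is basic (row 2); its value is the RHS of that row, 29.

29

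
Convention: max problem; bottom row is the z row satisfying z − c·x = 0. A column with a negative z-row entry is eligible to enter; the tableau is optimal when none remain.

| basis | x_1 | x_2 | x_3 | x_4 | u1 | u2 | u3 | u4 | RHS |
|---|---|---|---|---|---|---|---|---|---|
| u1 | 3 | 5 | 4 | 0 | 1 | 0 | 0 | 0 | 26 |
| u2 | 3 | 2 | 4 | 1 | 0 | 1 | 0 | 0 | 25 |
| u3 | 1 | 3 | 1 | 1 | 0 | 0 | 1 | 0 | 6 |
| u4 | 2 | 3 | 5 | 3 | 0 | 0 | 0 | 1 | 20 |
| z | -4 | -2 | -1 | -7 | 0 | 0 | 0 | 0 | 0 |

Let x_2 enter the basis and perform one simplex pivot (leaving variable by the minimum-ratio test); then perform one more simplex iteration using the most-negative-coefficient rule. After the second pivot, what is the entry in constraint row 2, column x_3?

3

Ratio test on column x_2 — row 1: 26/5 = 26/5; row 2: 25/2 = 25/2; row 3: 6/3 = 2; row 4: 20/3 = 20/3. Minimum is 2 at row 3 (u3 leaves); pivot element 3.
Divide row 3 by 3; eliminate column x_2 from the other rows.
Second iteration: most negative z-row entry is -19/3 in column x_4, so x_4 enters.
Ratio test on column x_4 — row 1: entry -5/3 ≤ 0; row 2: 21/(1/3) = 63; row 3: 2/(1/3) = 6; row 4: 14/2 = 7. Minimum is 6 at row 3 (x_2 leaves); pivot element 1/3.
Divide row 3 by 1/3; eliminate column x_4 from the other rows.
After both pivots, the entry at constraint row 2, column x_3 is 3.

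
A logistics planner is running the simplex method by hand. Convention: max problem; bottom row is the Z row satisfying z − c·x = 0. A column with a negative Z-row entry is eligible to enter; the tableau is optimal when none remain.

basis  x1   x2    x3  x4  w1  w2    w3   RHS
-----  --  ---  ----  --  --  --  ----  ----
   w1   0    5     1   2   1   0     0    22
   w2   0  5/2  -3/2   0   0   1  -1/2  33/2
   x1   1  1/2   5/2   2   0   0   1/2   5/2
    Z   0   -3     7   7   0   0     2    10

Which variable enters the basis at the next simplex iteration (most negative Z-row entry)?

x2

Negative Z-row entries: x2: -3.
The most negative is -3 in column x2, so x2 enters.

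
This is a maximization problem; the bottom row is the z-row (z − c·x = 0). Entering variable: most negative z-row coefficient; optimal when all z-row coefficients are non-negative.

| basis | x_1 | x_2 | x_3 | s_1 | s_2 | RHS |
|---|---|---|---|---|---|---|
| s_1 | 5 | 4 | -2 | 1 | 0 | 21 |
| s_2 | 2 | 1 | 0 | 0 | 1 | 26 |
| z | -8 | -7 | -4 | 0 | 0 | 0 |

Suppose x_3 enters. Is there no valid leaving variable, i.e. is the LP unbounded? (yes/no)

yes

Every constraint-row entry in column x_3 is ≤ 0, so increasing x_3 is unbounded.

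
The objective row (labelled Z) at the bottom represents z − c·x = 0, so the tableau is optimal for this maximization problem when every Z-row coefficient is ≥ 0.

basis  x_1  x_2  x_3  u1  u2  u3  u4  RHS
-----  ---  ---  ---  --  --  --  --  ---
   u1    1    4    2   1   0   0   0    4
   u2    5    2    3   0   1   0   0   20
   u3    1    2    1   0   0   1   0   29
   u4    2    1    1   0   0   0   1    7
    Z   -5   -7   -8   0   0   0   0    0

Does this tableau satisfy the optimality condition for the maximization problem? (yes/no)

no

The Z-row has a negative entry -8 in column x_3, so it is not optimal.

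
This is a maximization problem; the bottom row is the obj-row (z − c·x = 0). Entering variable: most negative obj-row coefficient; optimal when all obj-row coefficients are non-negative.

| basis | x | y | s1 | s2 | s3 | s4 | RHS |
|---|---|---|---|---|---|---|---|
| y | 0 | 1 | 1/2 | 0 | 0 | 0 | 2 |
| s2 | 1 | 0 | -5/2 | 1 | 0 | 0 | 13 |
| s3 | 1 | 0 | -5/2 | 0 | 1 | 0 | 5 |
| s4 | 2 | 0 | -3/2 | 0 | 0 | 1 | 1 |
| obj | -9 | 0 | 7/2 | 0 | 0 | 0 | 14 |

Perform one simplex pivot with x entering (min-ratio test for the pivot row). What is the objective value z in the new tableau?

Ratio test on column x — row 1: entry 0 ≤ 0; row 2: 13/1 = 13; row 3: 5/1 = 5; row 4: 1/2 = 1/2. Minimum is 1/2 at row 4 (s4 leaves); pivot element 2.
Pivot on row 4; the obj-row RHS becomes 14 − (-9)·(1/2) = 37/2.

37/2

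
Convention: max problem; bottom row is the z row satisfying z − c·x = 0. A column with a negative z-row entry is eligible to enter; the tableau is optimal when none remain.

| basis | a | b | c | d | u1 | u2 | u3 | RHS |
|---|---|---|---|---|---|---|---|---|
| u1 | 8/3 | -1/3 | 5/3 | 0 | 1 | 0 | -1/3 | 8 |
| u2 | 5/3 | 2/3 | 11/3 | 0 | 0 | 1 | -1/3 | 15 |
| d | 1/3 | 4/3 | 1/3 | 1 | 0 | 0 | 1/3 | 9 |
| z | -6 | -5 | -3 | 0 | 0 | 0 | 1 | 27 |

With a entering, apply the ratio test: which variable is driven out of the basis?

Column a entries and ratios — u1: 8/(8/3) = 3; u2: 15/(5/3) = 9; d: 9/(1/3) = 27.
Smallest ratio is 3 in the row of u1, so u1 leaves.

u1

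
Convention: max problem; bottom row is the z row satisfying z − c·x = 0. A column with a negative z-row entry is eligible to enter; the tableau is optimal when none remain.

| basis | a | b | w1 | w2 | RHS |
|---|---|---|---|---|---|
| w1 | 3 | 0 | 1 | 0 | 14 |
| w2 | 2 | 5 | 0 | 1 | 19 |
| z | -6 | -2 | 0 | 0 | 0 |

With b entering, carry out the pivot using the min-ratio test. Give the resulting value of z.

Ratio test on column b — row 1: entry 0 ≤ 0; row 2: 19/5 = 19/5. Minimum is 19/5 at row 2 (w2 leaves); pivot element 5.
Pivot on row 2; the z-row RHS becomes 0 − (-2)·(19/5) = 38/5.

38/5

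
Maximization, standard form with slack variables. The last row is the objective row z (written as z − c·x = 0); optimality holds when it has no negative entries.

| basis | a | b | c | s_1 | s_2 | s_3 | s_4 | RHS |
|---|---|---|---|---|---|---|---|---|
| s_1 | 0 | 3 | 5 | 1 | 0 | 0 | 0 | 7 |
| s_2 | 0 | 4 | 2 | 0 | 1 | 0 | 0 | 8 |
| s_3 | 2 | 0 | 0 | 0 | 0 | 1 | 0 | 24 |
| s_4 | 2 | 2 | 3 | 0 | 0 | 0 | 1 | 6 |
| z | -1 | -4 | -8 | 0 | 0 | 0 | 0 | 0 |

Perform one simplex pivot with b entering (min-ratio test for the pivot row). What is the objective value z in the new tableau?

Ratio test on column b — row 1: 7/3 = 7/3; row 2: 8/4 = 2; row 3: entry 0 ≤ 0; row 4: 6/2 = 3. Minimum is 2 at row 2 (s_2 leaves); pivot element 4.
Pivot on row 2; the z-row RHS becomes 0 − (-4)·2 = 8.

8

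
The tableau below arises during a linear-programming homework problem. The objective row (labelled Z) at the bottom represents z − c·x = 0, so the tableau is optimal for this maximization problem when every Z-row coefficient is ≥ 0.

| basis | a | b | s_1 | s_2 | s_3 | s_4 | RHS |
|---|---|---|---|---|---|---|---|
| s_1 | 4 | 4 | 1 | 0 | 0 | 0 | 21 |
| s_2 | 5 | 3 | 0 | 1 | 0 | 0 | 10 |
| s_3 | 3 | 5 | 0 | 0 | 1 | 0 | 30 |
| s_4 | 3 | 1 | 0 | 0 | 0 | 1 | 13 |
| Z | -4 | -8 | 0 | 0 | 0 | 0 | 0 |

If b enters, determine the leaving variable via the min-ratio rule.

s_2

Column b entries and ratios — s_1: 21/4 = 21/4; s_2: 10/3 = 10/3; s_3: 30/5 = 6; s_4: 13/1 = 13.
Smallest ratio is 10/3 in the row of s_2, so s_2 leaves.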